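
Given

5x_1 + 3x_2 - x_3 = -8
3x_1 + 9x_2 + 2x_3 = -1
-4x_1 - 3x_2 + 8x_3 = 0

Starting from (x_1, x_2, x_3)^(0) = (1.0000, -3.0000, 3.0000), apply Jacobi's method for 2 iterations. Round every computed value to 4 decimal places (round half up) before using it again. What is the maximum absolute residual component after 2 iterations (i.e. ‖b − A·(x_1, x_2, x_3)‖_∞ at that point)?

4.8163

Iteration 1:
  x_1 = (-8 - (3)·-3.0000 - (-1)·3.0000) / (5) = 0.8000
  x_2 = (-1 - (3)·1.0000 - (2)·3.0000) / (9) = -1.1111
  x_3 = (0 - (-4)·1.0000 - (-3)·-3.0000) / (8) = -0.6250
Iteration 2:
  x_1 = (-8 - (3)·-1.1111 - (-1)·-0.6250) / (5) = -1.0583
  x_2 = (-1 - (3)·0.8000 - (2)·-0.6250) / (9) = -0.2389
  x_3 = (0 - (-4)·0.8000 - (-3)·-1.1111) / (8) = -0.0167
Residual b − A·x = (-2.0085, 4.3584, -4.8163); ∞-norm = 4.8163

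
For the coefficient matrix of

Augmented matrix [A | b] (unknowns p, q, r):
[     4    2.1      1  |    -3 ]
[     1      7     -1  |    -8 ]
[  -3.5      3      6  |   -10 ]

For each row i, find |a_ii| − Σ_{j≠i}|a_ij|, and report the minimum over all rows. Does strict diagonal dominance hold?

-0.5

row 1: |4| − (2.1+1) = 0.9
row 2: |7| − (1+1) = 5
row 3: |6| − (3.5+3) = -0.5
minimum over rows = -0.5 → not strictly diagonally dominant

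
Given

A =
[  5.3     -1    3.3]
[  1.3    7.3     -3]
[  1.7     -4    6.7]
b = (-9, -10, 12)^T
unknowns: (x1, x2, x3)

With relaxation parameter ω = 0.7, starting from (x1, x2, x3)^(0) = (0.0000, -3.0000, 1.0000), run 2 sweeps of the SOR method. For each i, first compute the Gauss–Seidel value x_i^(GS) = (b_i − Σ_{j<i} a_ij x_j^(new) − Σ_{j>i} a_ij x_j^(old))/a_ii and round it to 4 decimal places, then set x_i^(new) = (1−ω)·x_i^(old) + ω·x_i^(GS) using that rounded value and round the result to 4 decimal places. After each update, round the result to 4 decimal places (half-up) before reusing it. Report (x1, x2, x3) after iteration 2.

(-2.5625, -0.6437, 1.8482)

Iteration 1:
  x1: GS value = (-9 - (-1)·-3.0000 - (3.3)·1.0000) / (5.3) = -2.8868;  x1 ← (1−ω)·0.0000 + ω·-2.8868 = -2.0208
  x2: GS value = (-10 - (1.3)·-2.0208 - (-3)·1.0000) / (7.3) = -0.5990;  x2 ← (1−ω)·-3.0000 + ω·-0.5990 = -1.3193
  x3: GS value = (12 - (1.7)·-2.0208 - (-4)·-1.3193) / (6.7) = 1.5161;  x3 ← (1−ω)·1.0000 + ω·1.5161 = 1.3613
Iteration 2:
  x1: GS value = (-9 - (-1)·-1.3193 - (3.3)·1.3613) / (5.3) = -2.7946;  x1 ← (1−ω)·-2.0208 + ω·-2.7946 = -2.5625
  x2: GS value = (-10 - (1.3)·-2.5625 - (-3)·1.3613) / (7.3) = -0.3541;  x2 ← (1−ω)·-1.3193 + ω·-0.3541 = -0.6437
  x3: GS value = (12 - (1.7)·-2.5625 - (-4)·-0.6437) / (6.7) = 2.0569;  x3 ← (1−ω)·1.3613 + ω·2.0569 = 1.8482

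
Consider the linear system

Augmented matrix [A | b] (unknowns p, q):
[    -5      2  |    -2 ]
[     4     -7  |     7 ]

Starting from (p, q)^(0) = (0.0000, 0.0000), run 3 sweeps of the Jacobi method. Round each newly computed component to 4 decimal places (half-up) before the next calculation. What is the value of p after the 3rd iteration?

0.0914

Iteration 1:
  p = (-2 - (2)·0.0000) / (-5) = 0.4000
  q = (7 - (4)·0.0000) / (-7) = -1.0000
Iteration 2:
  p = (-2 - (2)·-1.0000) / (-5) = 0.0000
  q = (7 - (4)·0.4000) / (-7) = -0.7714
Iteration 3:
  p = (-2 - (2)·-0.7714) / (-5) = 0.0914
  q = (7 - (4)·0.0000) / (-7) = -1.0000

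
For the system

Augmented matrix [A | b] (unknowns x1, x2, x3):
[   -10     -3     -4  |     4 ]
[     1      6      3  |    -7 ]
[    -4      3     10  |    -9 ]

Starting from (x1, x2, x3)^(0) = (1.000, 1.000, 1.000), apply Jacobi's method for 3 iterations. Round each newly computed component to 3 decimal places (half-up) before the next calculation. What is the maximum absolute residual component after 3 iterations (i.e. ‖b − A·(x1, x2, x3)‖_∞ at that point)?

0.716

Iteration 1:
  x1 = (4 - (-3)·1.000 - (-4)·1.000) / (-10) = -1.100
  x2 = (-7 - (1)·1.000 - (3)·1.000) / (6) = -1.833
  x3 = (-9 - (-4)·1.000 - (3)·1.000) / (10) = -0.800
Iteration 2:
  x1 = (4 - (-3)·-1.833 - (-4)·-0.800) / (-10) = 0.470
  x2 = (-7 - (1)·-1.100 - (3)·-0.800) / (6) = -0.583
  x3 = (-9 - (-4)·-1.100 - (3)·-1.833) / (10) = -0.790
Iteration 3:
  x1 = (4 - (-3)·-0.583 - (-4)·-0.790) / (-10) = 0.091
  x2 = (-7 - (1)·0.470 - (3)·-0.790) / (6) = -0.850
  x3 = (-9 - (-4)·0.470 - (3)·-0.583) / (10) = -0.537
Residual b − A·x = (0.212, -0.380, -0.716); ∞-norm = 0.716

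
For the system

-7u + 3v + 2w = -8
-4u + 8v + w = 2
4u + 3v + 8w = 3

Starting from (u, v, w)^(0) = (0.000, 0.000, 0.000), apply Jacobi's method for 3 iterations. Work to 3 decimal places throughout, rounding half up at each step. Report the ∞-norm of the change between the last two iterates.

0.304

Iteration 1:
  u = (-8 - (3)·0.000 - (2)·0.000) / (-7) = 1.143
  v = (2 - (-4)·0.000 - (1)·0.000) / (8) = 0.250
  w = (3 - (4)·0.000 - (3)·0.000) / (8) = 0.375
Iteration 2:
  u = (-8 - (3)·0.250 - (2)·0.375) / (-7) = 1.357
  v = (2 - (-4)·1.143 - (1)·0.375) / (8) = 0.775
  w = (3 - (4)·1.143 - (3)·0.250) / (8) = -0.290
Iteration 3:
  u = (-8 - (3)·0.775 - (2)·-0.290) / (-7) = 1.392
  v = (2 - (-4)·1.357 - (1)·-0.290) / (8) = 0.965
  w = (3 - (4)·1.357 - (3)·0.775) / (8) = -0.594
Change: (0.035, 0.190, -0.304) → max |·| = 0.304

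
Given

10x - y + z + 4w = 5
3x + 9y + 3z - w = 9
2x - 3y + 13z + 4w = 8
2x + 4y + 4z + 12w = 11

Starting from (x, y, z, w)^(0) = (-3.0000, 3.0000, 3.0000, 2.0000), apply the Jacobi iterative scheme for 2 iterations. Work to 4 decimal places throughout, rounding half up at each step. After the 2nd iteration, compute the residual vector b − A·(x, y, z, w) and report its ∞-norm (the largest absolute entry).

Iteration 1:
  x = (5 - (-1)·3.0000 - (1)·3.0000 - (4)·2.0000) / (10) = -0.3000
  y = (9 - (3)·-3.0000 - (3)·3.0000 - (-1)·2.0000) / (9) = 1.2222
  z = (8 - (2)·-3.0000 - (-3)·3.0000 - (4)·2.0000) / (13) = 1.1538
  w = (11 - (2)·-3.0000 - (4)·3.0000 - (4)·3.0000) / (12) = -0.5833
Iteration 2:
  x = (5 - (-1)·1.2222 - (1)·1.1538 - (4)·-0.5833) / (10) = 0.7402
  y = (9 - (3)·-0.3000 - (3)·1.1538 - (-1)·-0.5833) / (9) = 0.6506
  z = (8 - (2)·-0.3000 - (-3)·1.2222 - (4)·-0.5833) / (13) = 1.1231
  w = (11 - (2)·-0.3000 - (4)·1.2222 - (4)·1.1538) / (12) = 0.1747
Residual b − A·x = (-3.5733, -2.2706, -6.8277, 0.3284); ∞-norm = 6.8277

6.8277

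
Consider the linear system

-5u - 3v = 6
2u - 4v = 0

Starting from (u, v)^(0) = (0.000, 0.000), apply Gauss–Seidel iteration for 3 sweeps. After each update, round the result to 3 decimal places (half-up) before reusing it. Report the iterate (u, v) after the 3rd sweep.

Iteration 1:
  u = (6 - (-3)·0.000) / (-5) = -1.200
  v = (0 - (2)·-1.200) / (-4) = -0.600
Iteration 2:
  u = (6 - (-3)·-0.600) / (-5) = -0.840
  v = (0 - (2)·-0.840) / (-4) = -0.420
Iteration 3:
  u = (6 - (-3)·-0.420) / (-5) = -0.948
  v = (0 - (2)·-0.948) / (-4) = -0.474

(-0.948, -0.474)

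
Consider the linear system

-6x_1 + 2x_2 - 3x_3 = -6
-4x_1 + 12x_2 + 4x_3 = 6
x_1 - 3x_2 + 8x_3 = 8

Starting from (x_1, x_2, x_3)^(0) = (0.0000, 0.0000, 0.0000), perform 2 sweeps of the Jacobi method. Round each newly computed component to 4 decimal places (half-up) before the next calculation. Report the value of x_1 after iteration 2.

Iteration 1:
  x_1 = (-6 - (2)·0.0000 - (-3)·0.0000) / (-6) = 1.0000
  x_2 = (6 - (-4)·0.0000 - (4)·0.0000) / (12) = 0.5000
  x_3 = (8 - (1)·0.0000 - (-3)·0.0000) / (8) = 1.0000
Iteration 2:
  x_1 = (-6 - (2)·0.5000 - (-3)·1.0000) / (-6) = 0.6667
  x_2 = (6 - (-4)·1.0000 - (4)·1.0000) / (12) = 0.5000
  x_3 = (8 - (1)·1.0000 - (-3)·0.5000) / (8) = 1.0625

0.6667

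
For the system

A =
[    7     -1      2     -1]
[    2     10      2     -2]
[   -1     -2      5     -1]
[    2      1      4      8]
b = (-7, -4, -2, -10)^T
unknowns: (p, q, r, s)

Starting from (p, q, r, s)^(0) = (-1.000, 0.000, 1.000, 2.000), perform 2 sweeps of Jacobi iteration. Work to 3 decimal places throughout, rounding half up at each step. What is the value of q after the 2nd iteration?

-0.460

Iteration 1:
  p = (-7 - (-1)·0.000 - (2)·1.000 - (-1)·2.000) / (7) = -1.000
  q = (-4 - (2)·-1.000 - (2)·1.000 - (-2)·2.000) / (10) = 0.000
  r = (-2 - (-1)·-1.000 - (-2)·0.000 - (-1)·2.000) / (5) = -0.200
  s = (-10 - (2)·-1.000 - (1)·0.000 - (4)·1.000) / (8) = -1.500
Iteration 2:
  p = (-7 - (-1)·0.000 - (2)·-0.200 - (-1)·-1.500) / (7) = -1.157
  q = (-4 - (2)·-1.000 - (2)·-0.200 - (-2)·-1.500) / (10) = -0.460
  r = (-2 - (-1)·-1.000 - (-2)·0.000 - (-1)·-1.500) / (5) = -0.900
  s = (-10 - (2)·-1.000 - (1)·0.000 - (4)·-0.200) / (8) = -0.900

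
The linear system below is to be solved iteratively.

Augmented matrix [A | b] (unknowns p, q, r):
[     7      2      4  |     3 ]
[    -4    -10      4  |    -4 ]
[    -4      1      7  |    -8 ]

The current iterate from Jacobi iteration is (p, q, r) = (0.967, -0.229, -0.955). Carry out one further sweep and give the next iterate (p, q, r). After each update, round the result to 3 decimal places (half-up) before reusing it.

One sweep:
  p = (3 - (2)·-0.229 - (4)·-0.955) / (7) = 1.040
  q = (-4 - (-4)·0.967 - (4)·-0.955) / (-10) = -0.369
  r = (-8 - (-4)·0.967 - (1)·-0.229) / (7) = -0.558

(1.040, -0.369, -0.558)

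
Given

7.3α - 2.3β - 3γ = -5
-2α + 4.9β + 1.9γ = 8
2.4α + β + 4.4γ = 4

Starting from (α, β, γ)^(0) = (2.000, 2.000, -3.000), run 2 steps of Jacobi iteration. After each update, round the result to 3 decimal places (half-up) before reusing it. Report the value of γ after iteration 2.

0.791

Iteration 1:
  α = (-5 - (-2.3)·2.000 - (-3)·-3.000) / (7.3) = -1.288
  β = (8 - (-2)·2.000 - (1.9)·-3.000) / (4.9) = 3.612
  γ = (4 - (2.4)·2.000 - (1)·2.000) / (4.4) = -0.636
Iteration 2:
  α = (-5 - (-2.3)·3.612 - (-3)·-0.636) / (7.3) = 0.192
  β = (8 - (-2)·-1.288 - (1.9)·-0.636) / (4.9) = 1.354
  γ = (4 - (2.4)·-1.288 - (1)·3.612) / (4.4) = 0.791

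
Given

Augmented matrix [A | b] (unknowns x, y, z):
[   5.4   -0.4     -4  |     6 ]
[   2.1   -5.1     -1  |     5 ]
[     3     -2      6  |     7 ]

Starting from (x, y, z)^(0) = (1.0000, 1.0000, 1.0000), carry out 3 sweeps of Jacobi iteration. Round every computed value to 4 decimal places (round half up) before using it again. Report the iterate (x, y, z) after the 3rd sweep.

(1.0448, -0.2312, 0.1412)

Iteration 1:
  x = (6 - (-0.4)·1.0000 - (-4)·1.0000) / (5.4) = 1.9259
  y = (5 - (2.1)·1.0000 - (-1)·1.0000) / (-5.1) = -0.7647
  z = (7 - (3)·1.0000 - (-2)·1.0000) / (6) = 1.0000
Iteration 2:
  x = (6 - (-0.4)·-0.7647 - (-4)·1.0000) / (5.4) = 1.7952
  y = (5 - (2.1)·1.9259 - (-1)·1.0000) / (-5.1) = -0.3835
  z = (7 - (3)·1.9259 - (-2)·-0.7647) / (6) = -0.0512
Iteration 3:
  x = (6 - (-0.4)·-0.3835 - (-4)·-0.0512) / (5.4) = 1.0448
  y = (5 - (2.1)·1.7952 - (-1)·-0.0512) / (-5.1) = -0.2312
  z = (7 - (3)·1.7952 - (-2)·-0.3835) / (6) = 0.1412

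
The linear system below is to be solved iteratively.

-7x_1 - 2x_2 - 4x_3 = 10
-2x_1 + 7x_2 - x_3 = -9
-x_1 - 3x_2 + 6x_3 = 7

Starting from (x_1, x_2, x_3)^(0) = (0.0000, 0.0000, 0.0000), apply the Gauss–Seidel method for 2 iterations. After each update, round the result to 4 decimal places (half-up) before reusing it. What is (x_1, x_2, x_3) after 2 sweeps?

(-0.9912, -1.5573, 0.2228)

Iteration 1:
  x_1 = (10 - (-2)·0.0000 - (-4)·0.0000) / (-7) = -1.4286
  x_2 = (-9 - (-2)·-1.4286 - (-1)·0.0000) / (7) = -1.6939
  x_3 = (7 - (-1)·-1.4286 - (-3)·-1.6939) / (6) = 0.0816
Iteration 2:
  x_1 = (10 - (-2)·-1.6939 - (-4)·0.0816) / (-7) = -0.9912
  x_2 = (-9 - (-2)·-0.9912 - (-1)·0.0816) / (7) = -1.5573
  x_3 = (7 - (-1)·-0.9912 - (-3)·-1.5573) / (6) = 0.2228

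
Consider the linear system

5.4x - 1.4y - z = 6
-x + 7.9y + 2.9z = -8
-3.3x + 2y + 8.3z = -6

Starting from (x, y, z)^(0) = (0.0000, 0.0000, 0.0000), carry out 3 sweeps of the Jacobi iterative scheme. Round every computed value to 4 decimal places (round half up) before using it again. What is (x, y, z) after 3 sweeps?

Iteration 1:
  x = (6 - (-1.4)·0.0000 - (-1)·0.0000) / (5.4) = 1.1111
  y = (-8 - (-1)·0.0000 - (2.9)·0.0000) / (7.9) = -1.0127
  z = (-6 - (-3.3)·0.0000 - (2)·0.0000) / (8.3) = -0.7229
Iteration 2:
  x = (6 - (-1.4)·-1.0127 - (-1)·-0.7229) / (5.4) = 0.7147
  y = (-8 - (-1)·1.1111 - (2.9)·-0.7229) / (7.9) = -0.6066
  z = (-6 - (-3.3)·1.1111 - (2)·-1.0127) / (8.3) = -0.0371
Iteration 3:
  x = (6 - (-1.4)·-0.6066 - (-1)·-0.0371) / (5.4) = 0.9470
  y = (-8 - (-1)·0.7147 - (2.9)·-0.0371) / (7.9) = -0.9086
  z = (-6 - (-3.3)·0.7147 - (2)·-0.6066) / (8.3) = -0.2926

(0.9470, -0.9086, -0.2926)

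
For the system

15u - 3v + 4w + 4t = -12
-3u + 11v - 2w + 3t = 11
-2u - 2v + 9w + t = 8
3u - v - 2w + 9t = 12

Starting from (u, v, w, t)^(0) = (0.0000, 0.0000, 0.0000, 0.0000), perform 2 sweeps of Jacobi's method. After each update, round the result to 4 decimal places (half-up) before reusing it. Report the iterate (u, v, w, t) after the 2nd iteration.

(-1.1926, 0.5798, 0.7852, 1.9086)

Iteration 1:
  u = (-12 - (-3)·0.0000 - (4)·0.0000 - (4)·0.0000) / (15) = -0.8000
  v = (11 - (-3)·0.0000 - (-2)·0.0000 - (3)·0.0000) / (11) = 1.0000
  w = (8 - (-2)·0.0000 - (-2)·0.0000 - (1)·0.0000) / (9) = 0.8889
  t = (12 - (3)·0.0000 - (-1)·0.0000 - (-2)·0.0000) / (9) = 1.3333
Iteration 2:
  u = (-12 - (-3)·1.0000 - (4)·0.8889 - (4)·1.3333) / (15) = -1.1926
  v = (11 - (-3)·-0.8000 - (-2)·0.8889 - (3)·1.3333) / (11) = 0.5798
  w = (8 - (-2)·-0.8000 - (-2)·1.0000 - (1)·1.3333) / (9) = 0.7852
  t = (12 - (3)·-0.8000 - (-1)·1.0000 - (-2)·0.8889) / (9) = 1.9086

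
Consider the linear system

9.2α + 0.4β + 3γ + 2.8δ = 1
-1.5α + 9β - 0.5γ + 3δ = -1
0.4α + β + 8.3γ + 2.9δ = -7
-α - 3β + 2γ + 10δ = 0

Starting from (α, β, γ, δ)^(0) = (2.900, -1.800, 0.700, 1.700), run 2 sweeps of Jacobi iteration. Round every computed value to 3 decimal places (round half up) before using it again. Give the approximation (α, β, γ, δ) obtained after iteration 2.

Iteration 1:
  α = (1 - (0.4)·-1.800 - (3)·0.700 - (2.8)·1.700) / (9.2) = -0.559
  β = (-1 - (-1.5)·2.900 - (-0.5)·0.700 - (3)·1.700) / (9) = -0.156
  γ = (-7 - (0.4)·2.900 - (1)·-1.800 - (2.9)·1.700) / (8.3) = -1.360
  δ = (0 - (-1)·2.900 - (-3)·-1.800 - (2)·0.700) / (10) = -0.390
Iteration 2:
  α = (1 - (0.4)·-0.156 - (3)·-1.360 - (2.8)·-0.390) / (9.2) = 0.678
  β = (-1 - (-1.5)·-0.559 - (-0.5)·-1.360 - (3)·-0.390) / (9) = -0.150
  γ = (-7 - (0.4)·-0.559 - (1)·-0.156 - (2.9)·-0.390) / (8.3) = -0.661
  δ = (0 - (-1)·-0.559 - (-3)·-0.156 - (2)·-1.360) / (10) = 0.169

(0.678, -0.150, -0.661, 0.169)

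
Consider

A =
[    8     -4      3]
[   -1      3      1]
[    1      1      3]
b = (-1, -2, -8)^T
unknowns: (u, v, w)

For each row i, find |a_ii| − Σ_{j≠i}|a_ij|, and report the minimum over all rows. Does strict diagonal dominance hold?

row 1: |8| − (4+3) = 1
row 2: |3| − (1+1) = 1
row 3: |3| − (1+1) = 1
minimum over rows = 1 → strictly diagonally dominant (convergence guaranteed)

1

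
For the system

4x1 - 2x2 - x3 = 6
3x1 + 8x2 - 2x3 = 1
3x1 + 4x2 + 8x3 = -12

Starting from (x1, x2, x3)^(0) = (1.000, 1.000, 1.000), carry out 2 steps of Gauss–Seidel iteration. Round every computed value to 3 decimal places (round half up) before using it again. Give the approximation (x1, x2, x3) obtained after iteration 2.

(0.738, -0.679, -1.437)

Iteration 1:
  x1 = (6 - (-2)·1.000 - (-1)·1.000) / (4) = 2.250
  x2 = (1 - (3)·2.250 - (-2)·1.000) / (8) = -0.469
  x3 = (-12 - (3)·2.250 - (4)·-0.469) / (8) = -2.109
Iteration 2:
  x1 = (6 - (-2)·-0.469 - (-1)·-2.109) / (4) = 0.738
  x2 = (1 - (3)·0.738 - (-2)·-2.109) / (8) = -0.679
  x3 = (-12 - (3)·0.738 - (4)·-0.679) / (8) = -1.437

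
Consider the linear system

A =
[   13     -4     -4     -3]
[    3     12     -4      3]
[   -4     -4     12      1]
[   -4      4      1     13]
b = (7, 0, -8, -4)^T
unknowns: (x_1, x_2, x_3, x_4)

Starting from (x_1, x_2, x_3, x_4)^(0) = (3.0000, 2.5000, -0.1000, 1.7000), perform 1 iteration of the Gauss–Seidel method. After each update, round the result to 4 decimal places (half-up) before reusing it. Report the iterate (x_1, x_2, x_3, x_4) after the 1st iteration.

Iteration 1:
  x_1 = (7 - (-4)·2.5000 - (-4)·-0.1000 - (-3)·1.7000) / (13) = 1.6692
  x_2 = (0 - (3)·1.6692 - (-4)·-0.1000 - (3)·1.7000) / (12) = -0.8756
  x_3 = (-8 - (-4)·1.6692 - (-4)·-0.8756 - (1)·1.7000) / (12) = -0.5438
  x_4 = (-4 - (-4)·1.6692 - (4)·-0.8756 - (1)·-0.5438) / (13) = 0.5172

(1.6692, -0.8756, -0.5438, 0.5172)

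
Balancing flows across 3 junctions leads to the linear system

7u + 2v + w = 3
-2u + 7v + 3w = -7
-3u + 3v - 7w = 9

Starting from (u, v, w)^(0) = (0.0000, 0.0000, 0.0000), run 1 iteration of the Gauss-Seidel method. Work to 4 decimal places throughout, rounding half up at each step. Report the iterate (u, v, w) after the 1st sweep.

(0.4286, -0.8775, -1.8455)

Iteration 1:
  u = (3 - (2)·0.0000 - (1)·0.0000) / (7) = 0.4286
  v = (-7 - (-2)·0.4286 - (3)·0.0000) / (7) = -0.8775
  w = (9 - (-3)·0.4286 - (3)·-0.8775) / (-7) = -1.8455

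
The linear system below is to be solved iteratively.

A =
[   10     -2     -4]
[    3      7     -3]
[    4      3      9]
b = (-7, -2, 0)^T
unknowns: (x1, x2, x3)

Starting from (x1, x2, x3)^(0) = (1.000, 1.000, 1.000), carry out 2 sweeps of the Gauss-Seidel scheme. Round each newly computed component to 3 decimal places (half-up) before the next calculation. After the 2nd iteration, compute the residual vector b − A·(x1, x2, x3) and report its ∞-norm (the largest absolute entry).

Iteration 1:
  x1 = (-7 - (-2)·1.000 - (-4)·1.000) / (10) = -0.100
  x2 = (-2 - (3)·-0.100 - (-3)·1.000) / (7) = 0.186
  x3 = (0 - (4)·-0.100 - (3)·0.186) / (9) = -0.018
Iteration 2:
  x1 = (-7 - (-2)·0.186 - (-4)·-0.018) / (10) = -0.670
  x2 = (-2 - (3)·-0.670 - (-3)·-0.018) / (7) = -0.006
  x3 = (0 - (4)·-0.670 - (3)·-0.006) / (9) = 0.300
Residual b − A·x = (0.888, 0.952, -0.002); ∞-norm = 0.952

0.952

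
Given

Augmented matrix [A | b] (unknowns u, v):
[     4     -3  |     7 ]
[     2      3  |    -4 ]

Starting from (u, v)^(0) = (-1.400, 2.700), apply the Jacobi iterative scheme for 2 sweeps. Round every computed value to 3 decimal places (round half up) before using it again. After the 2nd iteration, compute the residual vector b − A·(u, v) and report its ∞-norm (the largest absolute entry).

10.350

Iteration 1:
  u = (7 - (-3)·2.700) / (4) = 3.775
  v = (-4 - (2)·-1.400) / (3) = -0.400
Iteration 2:
  u = (7 - (-3)·-0.400) / (4) = 1.450
  v = (-4 - (2)·3.775) / (3) = -3.850
Residual b − A·x = (-10.350, 4.650); ∞-norm = 10.350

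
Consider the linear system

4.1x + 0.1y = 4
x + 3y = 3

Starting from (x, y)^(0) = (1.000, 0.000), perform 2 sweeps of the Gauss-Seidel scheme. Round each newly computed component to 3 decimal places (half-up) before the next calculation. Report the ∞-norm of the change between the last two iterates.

Iteration 1:
  x = (4 - (0.1)·0.000) / (4.1) = 0.976
  y = (3 - (1)·0.976) / (3) = 0.675
Iteration 2:
  x = (4 - (0.1)·0.675) / (4.1) = 0.959
  y = (3 - (1)·0.959) / (3) = 0.680
Change: (-0.017, 0.005) → max |·| = 0.017

0.017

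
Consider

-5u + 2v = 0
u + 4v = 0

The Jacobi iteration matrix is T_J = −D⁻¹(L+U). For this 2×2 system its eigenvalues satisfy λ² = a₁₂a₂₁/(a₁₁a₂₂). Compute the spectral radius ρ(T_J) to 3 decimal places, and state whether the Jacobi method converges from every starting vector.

a₁₂a₂₁/(a₁₁a₂₂) = (2)·(1) / ((-5)·(4)) = -0.100000
ρ = √|-0.100000| = √0.100000 = 0.316
ρ < 1, so Jacobi converges

0.316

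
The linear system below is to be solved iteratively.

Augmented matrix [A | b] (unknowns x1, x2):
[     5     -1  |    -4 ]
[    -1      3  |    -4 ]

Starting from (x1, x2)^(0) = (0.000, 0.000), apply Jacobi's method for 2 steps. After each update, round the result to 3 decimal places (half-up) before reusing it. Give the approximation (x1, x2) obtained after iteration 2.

(-1.067, -1.600)

Iteration 1:
  x1 = (-4 - (-1)·0.000) / (5) = -0.800
  x2 = (-4 - (-1)·0.000) / (3) = -1.333
Iteration 2:
  x1 = (-4 - (-1)·-1.333) / (5) = -1.067
  x2 = (-4 - (-1)·-0.800) / (3) = -1.600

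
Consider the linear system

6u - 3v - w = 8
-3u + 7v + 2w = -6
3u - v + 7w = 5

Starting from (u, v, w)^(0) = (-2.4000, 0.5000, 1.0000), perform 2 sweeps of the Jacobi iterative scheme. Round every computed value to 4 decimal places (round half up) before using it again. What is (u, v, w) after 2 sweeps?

Iteration 1:
  u = (8 - (-3)·0.5000 - (-1)·1.0000) / (6) = 1.7500
  v = (-6 - (-3)·-2.4000 - (2)·1.0000) / (7) = -2.1714
  w = (5 - (3)·-2.4000 - (-1)·0.5000) / (7) = 1.8143
Iteration 2:
  u = (8 - (-3)·-2.1714 - (-1)·1.8143) / (6) = 0.5500
  v = (-6 - (-3)·1.7500 - (2)·1.8143) / (7) = -0.6255
  w = (5 - (3)·1.7500 - (-1)·-2.1714) / (7) = -0.3459

(0.5500, -0.6255, -0.3459)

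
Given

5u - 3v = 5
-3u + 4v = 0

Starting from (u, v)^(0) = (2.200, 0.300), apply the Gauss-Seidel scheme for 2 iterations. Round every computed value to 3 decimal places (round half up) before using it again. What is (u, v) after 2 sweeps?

(1.531, 1.148)

Iteration 1:
  u = (5 - (-3)·0.300) / (5) = 1.180
  v = (0 - (-3)·1.180) / (4) = 0.885
Iteration 2:
  u = (5 - (-3)·0.885) / (5) = 1.531
  v = (0 - (-3)·1.531) / (4) = 1.148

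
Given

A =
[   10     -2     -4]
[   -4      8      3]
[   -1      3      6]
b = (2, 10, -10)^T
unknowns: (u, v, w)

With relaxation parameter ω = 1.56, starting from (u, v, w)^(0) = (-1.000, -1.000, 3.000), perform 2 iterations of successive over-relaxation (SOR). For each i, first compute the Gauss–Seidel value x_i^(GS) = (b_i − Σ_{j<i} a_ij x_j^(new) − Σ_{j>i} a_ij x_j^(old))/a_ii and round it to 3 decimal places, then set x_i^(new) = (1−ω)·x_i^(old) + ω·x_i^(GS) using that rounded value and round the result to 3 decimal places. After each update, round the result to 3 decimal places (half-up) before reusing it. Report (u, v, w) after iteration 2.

(-3.789, 0.853, -1.050)

Iteration 1:
  u: GS value = (2 - (-2)·-1.000 - (-4)·3.000) / (10) = 1.200;  u ← (1−ω)·-1.000 + ω·1.200 = 2.432
  v: GS value = (10 - (-4)·2.432 - (3)·3.000) / (8) = 1.341;  v ← (1−ω)·-1.000 + ω·1.341 = 2.652
  w: GS value = (-10 - (-1)·2.432 - (3)·2.652) / (6) = -2.587;  w ← (1−ω)·3.000 + ω·-2.587 = -5.716
Iteration 2:
  u: GS value = (2 - (-2)·2.652 - (-4)·-5.716) / (10) = -1.556;  u ← (1−ω)·2.432 + ω·-1.556 = -3.789
  v: GS value = (10 - (-4)·-3.789 - (3)·-5.716) / (8) = 1.499;  v ← (1−ω)·2.652 + ω·1.499 = 0.853
  w: GS value = (-10 - (-1)·-3.789 - (3)·0.853) / (6) = -2.725;  w ← (1−ω)·-5.716 + ω·-2.725 = -1.050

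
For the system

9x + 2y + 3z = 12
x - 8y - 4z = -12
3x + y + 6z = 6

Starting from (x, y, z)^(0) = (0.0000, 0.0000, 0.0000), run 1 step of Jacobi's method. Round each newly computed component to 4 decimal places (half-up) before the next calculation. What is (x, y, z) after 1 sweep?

(1.3333, 1.5000, 1.0000)

Iteration 1:
  x = (12 - (2)·0.0000 - (3)·0.0000) / (9) = 1.3333
  y = (-12 - (1)·0.0000 - (-4)·0.0000) / (-8) = 1.5000
  z = (6 - (3)·0.0000 - (1)·0.0000) / (6) = 1.0000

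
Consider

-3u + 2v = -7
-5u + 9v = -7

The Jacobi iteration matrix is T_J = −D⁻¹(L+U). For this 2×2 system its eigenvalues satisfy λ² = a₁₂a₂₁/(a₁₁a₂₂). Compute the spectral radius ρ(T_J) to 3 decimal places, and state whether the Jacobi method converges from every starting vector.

0.609

a₁₂a₂₁/(a₁₁a₂₂) = (2)·(-5) / ((-3)·(9)) = 0.370370
ρ = √|0.370370| = √0.370370 = 0.609
ρ < 1, so Jacobi converges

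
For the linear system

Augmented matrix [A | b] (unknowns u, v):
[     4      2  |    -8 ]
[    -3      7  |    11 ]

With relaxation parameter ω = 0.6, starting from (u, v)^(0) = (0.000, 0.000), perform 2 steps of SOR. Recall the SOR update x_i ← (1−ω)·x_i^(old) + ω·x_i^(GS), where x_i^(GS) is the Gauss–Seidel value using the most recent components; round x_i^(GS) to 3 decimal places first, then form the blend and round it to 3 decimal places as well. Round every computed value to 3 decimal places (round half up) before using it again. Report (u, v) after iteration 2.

(-1.870, 0.716)

Iteration 1:
  u: GS value = (-8 - (2)·0.000) / (4) = -2.000;  u ← (1−ω)·0.000 + ω·-2.000 = -1.200
  v: GS value = (11 - (-3)·-1.200) / (7) = 1.057;  v ← (1−ω)·0.000 + ω·1.057 = 0.634
Iteration 2:
  u: GS value = (-8 - (2)·0.634) / (4) = -2.317;  u ← (1−ω)·-1.200 + ω·-2.317 = -1.870
  v: GS value = (11 - (-3)·-1.870) / (7) = 0.770;  v ← (1−ω)·0.634 + ω·0.770 = 0.716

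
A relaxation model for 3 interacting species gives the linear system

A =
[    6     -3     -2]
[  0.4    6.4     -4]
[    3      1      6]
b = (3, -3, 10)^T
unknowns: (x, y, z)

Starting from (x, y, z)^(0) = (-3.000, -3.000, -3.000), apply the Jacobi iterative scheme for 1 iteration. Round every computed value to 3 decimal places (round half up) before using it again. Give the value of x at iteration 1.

Iteration 1:
  x = (3 - (-3)·-3.000 - (-2)·-3.000) / (6) = -2.000
  y = (-3 - (0.4)·-3.000 - (-4)·-3.000) / (6.4) = -2.156
  z = (10 - (3)·-3.000 - (1)·-3.000) / (6) = 3.667

-2.000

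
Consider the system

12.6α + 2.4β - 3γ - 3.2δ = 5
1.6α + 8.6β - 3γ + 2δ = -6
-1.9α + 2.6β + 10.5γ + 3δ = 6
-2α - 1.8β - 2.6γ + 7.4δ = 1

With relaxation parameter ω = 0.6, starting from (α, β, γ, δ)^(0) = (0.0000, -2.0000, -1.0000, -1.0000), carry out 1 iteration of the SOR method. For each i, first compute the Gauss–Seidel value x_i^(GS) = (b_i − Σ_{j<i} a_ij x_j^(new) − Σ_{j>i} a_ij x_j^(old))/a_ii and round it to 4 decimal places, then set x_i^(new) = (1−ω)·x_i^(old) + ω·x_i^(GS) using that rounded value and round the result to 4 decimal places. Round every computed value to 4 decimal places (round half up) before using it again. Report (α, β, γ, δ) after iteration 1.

(0.1714, -1.3075, 0.3271, -0.4130)

Iteration 1:
  α: GS value = (5 - (2.4)·-2.0000 - (-3)·-1.0000 - (-3.2)·-1.0000) / (12.6) = 0.2857;  α ← (1−ω)·0.0000 + ω·0.2857 = 0.1714
  β: GS value = (-6 - (1.6)·0.1714 - (-3)·-1.0000 - (2)·-1.0000) / (8.6) = -0.8458;  β ← (1−ω)·-2.0000 + ω·-0.8458 = -1.3075
  γ: GS value = (6 - (-1.9)·0.1714 - (2.6)·-1.3075 - (3)·-1.0000) / (10.5) = 1.2119;  γ ← (1−ω)·-1.0000 + ω·1.2119 = 0.3271
  δ: GS value = (1 - (-2)·0.1714 - (-1.8)·-1.3075 - (-2.6)·0.3271) / (7.4) = -0.0217;  δ ← (1−ω)·-1.0000 + ω·-0.0217 = -0.4130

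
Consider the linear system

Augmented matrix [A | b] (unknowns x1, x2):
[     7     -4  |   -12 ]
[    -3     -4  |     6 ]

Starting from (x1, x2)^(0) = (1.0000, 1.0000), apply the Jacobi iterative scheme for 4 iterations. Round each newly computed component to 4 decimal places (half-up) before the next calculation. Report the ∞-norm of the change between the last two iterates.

Iteration 1:
  x1 = (-12 - (-4)·1.0000) / (7) = -1.1429
  x2 = (6 - (-3)·1.0000) / (-4) = -2.2500
Iteration 2:
  x1 = (-12 - (-4)·-2.2500) / (7) = -3.0000
  x2 = (6 - (-3)·-1.1429) / (-4) = -0.6428
Iteration 3:
  x1 = (-12 - (-4)·-0.6428) / (7) = -2.0816
  x2 = (6 - (-3)·-3.0000) / (-4) = 0.7500
Iteration 4:
  x1 = (-12 - (-4)·0.7500) / (7) = -1.2857
  x2 = (6 - (-3)·-2.0816) / (-4) = 0.0612
Change: (0.7959, -0.6888) → max |·| = 0.7959

0.7959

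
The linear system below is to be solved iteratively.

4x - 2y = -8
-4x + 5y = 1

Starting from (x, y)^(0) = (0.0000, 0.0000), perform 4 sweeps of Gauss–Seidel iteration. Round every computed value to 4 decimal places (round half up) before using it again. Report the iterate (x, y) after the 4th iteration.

(-3.0920, -2.2736)

Iteration 1:
  x = (-8 - (-2)·0.0000) / (4) = -2.0000
  y = (1 - (-4)·-2.0000) / (5) = -1.4000
Iteration 2:
  x = (-8 - (-2)·-1.4000) / (4) = -2.7000
  y = (1 - (-4)·-2.7000) / (5) = -1.9600
Iteration 3:
  x = (-8 - (-2)·-1.9600) / (4) = -2.9800
  y = (1 - (-4)·-2.9800) / (5) = -2.1840
Iteration 4:
  x = (-8 - (-2)·-2.1840) / (4) = -3.0920
  y = (1 - (-4)·-3.0920) / (5) = -2.2736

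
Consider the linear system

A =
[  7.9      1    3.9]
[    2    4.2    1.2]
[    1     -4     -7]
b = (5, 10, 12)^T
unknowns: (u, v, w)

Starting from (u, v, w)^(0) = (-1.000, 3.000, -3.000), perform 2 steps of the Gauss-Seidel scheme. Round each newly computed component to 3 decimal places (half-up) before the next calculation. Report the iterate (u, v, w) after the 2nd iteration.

Iteration 1:
  u = (5 - (1)·3.000 - (3.9)·-3.000) / (7.9) = 1.734
  v = (10 - (2)·1.734 - (1.2)·-3.000) / (4.2) = 2.412
  w = (12 - (1)·1.734 - (-4)·2.412) / (-7) = -2.845
Iteration 2:
  u = (5 - (1)·2.412 - (3.9)·-2.845) / (7.9) = 1.732
  v = (10 - (2)·1.732 - (1.2)·-2.845) / (4.2) = 2.369
  w = (12 - (1)·1.732 - (-4)·2.369) / (-7) = -2.821

(1.732, 2.369, -2.821)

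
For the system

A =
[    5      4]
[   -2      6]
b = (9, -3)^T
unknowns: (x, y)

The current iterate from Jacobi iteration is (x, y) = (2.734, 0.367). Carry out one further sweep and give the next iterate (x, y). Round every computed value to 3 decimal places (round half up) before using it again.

One sweep:
  x = (9 - (4)·0.367) / (5) = 1.506
  y = (-3 - (-2)·2.734) / (6) = 0.411

(1.506, 0.411)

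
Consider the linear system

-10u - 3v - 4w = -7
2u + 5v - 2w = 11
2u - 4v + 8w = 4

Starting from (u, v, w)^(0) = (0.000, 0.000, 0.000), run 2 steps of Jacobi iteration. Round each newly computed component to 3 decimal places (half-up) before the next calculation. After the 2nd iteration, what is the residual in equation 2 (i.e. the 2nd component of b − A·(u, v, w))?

Iteration 1:
  u = (-7 - (-3)·0.000 - (-4)·0.000) / (-10) = 0.700
  v = (11 - (2)·0.000 - (-2)·0.000) / (5) = 2.200
  w = (4 - (2)·0.000 - (-4)·0.000) / (8) = 0.500
Iteration 2:
  u = (-7 - (-3)·2.200 - (-4)·0.500) / (-10) = -0.160
  v = (11 - (2)·0.700 - (-2)·0.500) / (5) = 2.120
  w = (4 - (2)·0.700 - (-4)·2.200) / (8) = 1.425
Residual b − A·x = (3.460, 3.570, 1.400)

3.570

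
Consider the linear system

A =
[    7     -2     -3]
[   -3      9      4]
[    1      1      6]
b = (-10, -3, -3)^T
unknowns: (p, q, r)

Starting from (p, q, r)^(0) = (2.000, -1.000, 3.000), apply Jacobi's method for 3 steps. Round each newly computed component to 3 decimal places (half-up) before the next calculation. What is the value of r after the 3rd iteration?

Iteration 1:
  p = (-10 - (-2)·-1.000 - (-3)·3.000) / (7) = -0.429
  q = (-3 - (-3)·2.000 - (4)·3.000) / (9) = -1.000
  r = (-3 - (1)·2.000 - (1)·-1.000) / (6) = -0.667
Iteration 2:
  p = (-10 - (-2)·-1.000 - (-3)·-0.667) / (7) = -2.000
  q = (-3 - (-3)·-0.429 - (4)·-0.667) / (9) = -0.180
  r = (-3 - (1)·-0.429 - (1)·-1.000) / (6) = -0.262
Iteration 3:
  p = (-10 - (-2)·-0.180 - (-3)·-0.262) / (7) = -1.592
  q = (-3 - (-3)·-2.000 - (4)·-0.262) / (9) = -0.884
  r = (-3 - (1)·-2.000 - (1)·-0.180) / (6) = -0.137

-0.137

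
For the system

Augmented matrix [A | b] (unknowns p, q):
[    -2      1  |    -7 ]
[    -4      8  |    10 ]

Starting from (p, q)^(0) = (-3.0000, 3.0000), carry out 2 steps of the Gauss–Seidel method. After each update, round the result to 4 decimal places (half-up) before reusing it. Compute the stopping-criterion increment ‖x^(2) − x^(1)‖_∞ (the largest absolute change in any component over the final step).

Iteration 1:
  p = (-7 - (1)·3.0000) / (-2) = 5.0000
  q = (10 - (-4)·5.0000) / (8) = 3.7500
Iteration 2:
  p = (-7 - (1)·3.7500) / (-2) = 5.3750
  q = (10 - (-4)·5.3750) / (8) = 3.9375
Change: (0.3750, 0.1875) → max |·| = 0.3750

0.3750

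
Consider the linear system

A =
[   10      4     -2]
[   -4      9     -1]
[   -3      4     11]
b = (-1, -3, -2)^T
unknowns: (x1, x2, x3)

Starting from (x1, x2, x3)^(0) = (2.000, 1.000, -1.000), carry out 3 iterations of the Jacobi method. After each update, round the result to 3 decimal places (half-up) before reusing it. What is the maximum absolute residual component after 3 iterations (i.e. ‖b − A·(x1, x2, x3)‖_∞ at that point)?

1.825

Iteration 1:
  x1 = (-1 - (4)·1.000 - (-2)·-1.000) / (10) = -0.700
  x2 = (-3 - (-4)·2.000 - (-1)·-1.000) / (9) = 0.444
  x3 = (-2 - (-3)·2.000 - (4)·1.000) / (11) = 0.000
Iteration 2:
  x1 = (-1 - (4)·0.444 - (-2)·0.000) / (10) = -0.278
  x2 = (-3 - (-4)·-0.700 - (-1)·0.000) / (9) = -0.644
  x3 = (-2 - (-3)·-0.700 - (4)·0.444) / (11) = -0.534
Iteration 3:
  x1 = (-1 - (4)·-0.644 - (-2)·-0.534) / (10) = 0.051
  x2 = (-3 - (-4)·-0.278 - (-1)·-0.534) / (9) = -0.516
  x3 = (-2 - (-3)·-0.278 - (4)·-0.644) / (11) = -0.023
Residual b − A·x = (0.508, 1.825, 0.470); ∞-norm = 1.825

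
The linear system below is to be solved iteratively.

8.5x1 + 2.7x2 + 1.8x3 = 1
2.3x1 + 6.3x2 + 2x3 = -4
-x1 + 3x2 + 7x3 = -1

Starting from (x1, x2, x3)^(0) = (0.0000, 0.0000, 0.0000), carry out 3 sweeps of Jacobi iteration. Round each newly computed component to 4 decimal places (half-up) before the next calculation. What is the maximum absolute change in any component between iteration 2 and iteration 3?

0.1764

Iteration 1:
  x1 = (1 - (2.7)·0.0000 - (1.8)·0.0000) / (8.5) = 0.1176
  x2 = (-4 - (2.3)·0.0000 - (2)·0.0000) / (6.3) = -0.6349
  x3 = (-1 - (-1)·0.0000 - (3)·0.0000) / (7) = -0.1429
Iteration 2:
  x1 = (1 - (2.7)·-0.6349 - (1.8)·-0.1429) / (8.5) = 0.3496
  x2 = (-4 - (2.3)·0.1176 - (2)·-0.1429) / (6.3) = -0.6325
  x3 = (-1 - (-1)·0.1176 - (3)·-0.6349) / (7) = 0.1460
Iteration 3:
  x1 = (1 - (2.7)·-0.6325 - (1.8)·0.1460) / (8.5) = 0.2876
  x2 = (-4 - (2.3)·0.3496 - (2)·0.1460) / (6.3) = -0.8089
  x3 = (-1 - (-1)·0.3496 - (3)·-0.6325) / (7) = 0.1782
Change: (-0.0620, -0.1764, 0.0322) → max |·| = 0.1764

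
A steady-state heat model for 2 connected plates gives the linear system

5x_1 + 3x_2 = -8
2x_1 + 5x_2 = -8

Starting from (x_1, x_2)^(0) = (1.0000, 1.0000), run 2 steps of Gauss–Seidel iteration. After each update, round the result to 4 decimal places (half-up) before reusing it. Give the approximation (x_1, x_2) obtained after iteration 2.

(-1.1680, -1.1328)

Iteration 1:
  x_1 = (-8 - (3)·1.0000) / (5) = -2.2000
  x_2 = (-8 - (2)·-2.2000) / (5) = -0.7200
Iteration 2:
  x_1 = (-8 - (3)·-0.7200) / (5) = -1.1680
  x_2 = (-8 - (2)·-1.1680) / (5) = -1.1328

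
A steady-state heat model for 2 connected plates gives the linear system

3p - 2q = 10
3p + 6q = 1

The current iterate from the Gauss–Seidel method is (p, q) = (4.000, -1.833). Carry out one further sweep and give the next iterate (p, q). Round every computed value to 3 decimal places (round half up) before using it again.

One sweep:
  p = (10 - (-2)·-1.833) / (3) = 2.111
  q = (1 - (3)·2.111) / (6) = -0.889

(2.111, -0.889)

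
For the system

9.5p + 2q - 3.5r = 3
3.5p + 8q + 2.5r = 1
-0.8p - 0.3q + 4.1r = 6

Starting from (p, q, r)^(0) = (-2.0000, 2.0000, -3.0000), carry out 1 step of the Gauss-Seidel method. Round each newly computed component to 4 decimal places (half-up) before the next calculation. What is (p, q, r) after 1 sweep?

Iteration 1:
  p = (3 - (2)·2.0000 - (-3.5)·-3.0000) / (9.5) = -1.2105
  q = (1 - (3.5)·-1.2105 - (2.5)·-3.0000) / (8) = 1.5921
  r = (6 - (-0.8)·-1.2105 - (-0.3)·1.5921) / (4.1) = 1.3437

(-1.2105, 1.5921, 1.3437)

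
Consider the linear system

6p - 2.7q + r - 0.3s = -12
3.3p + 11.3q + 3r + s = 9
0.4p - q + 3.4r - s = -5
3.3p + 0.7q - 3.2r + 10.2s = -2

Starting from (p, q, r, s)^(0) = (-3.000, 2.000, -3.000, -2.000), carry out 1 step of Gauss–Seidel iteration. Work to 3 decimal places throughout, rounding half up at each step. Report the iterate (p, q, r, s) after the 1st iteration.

(-0.700, 1.974, -1.396, -0.543)

Iteration 1:
  p = (-12 - (-2.7)·2.000 - (1)·-3.000 - (-0.3)·-2.000) / (6) = -0.700
  q = (9 - (3.3)·-0.700 - (3)·-3.000 - (1)·-2.000) / (11.3) = 1.974
  r = (-5 - (0.4)·-0.700 - (-1)·1.974 - (-1)·-2.000) / (3.4) = -1.396
  s = (-2 - (3.3)·-0.700 - (0.7)·1.974 - (-3.2)·-1.396) / (10.2) = -0.543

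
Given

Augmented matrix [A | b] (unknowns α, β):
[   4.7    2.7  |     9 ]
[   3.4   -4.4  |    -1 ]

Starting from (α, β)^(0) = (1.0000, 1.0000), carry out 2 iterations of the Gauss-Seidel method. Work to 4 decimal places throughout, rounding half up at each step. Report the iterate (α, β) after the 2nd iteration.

(1.1893, 1.1463)

Iteration 1:
  α = (9 - (2.7)·1.0000) / (4.7) = 1.3404
  β = (-1 - (3.4)·1.3404) / (-4.4) = 1.2630
Iteration 2:
  α = (9 - (2.7)·1.2630) / (4.7) = 1.1893
  β = (-1 - (3.4)·1.1893) / (-4.4) = 1.1463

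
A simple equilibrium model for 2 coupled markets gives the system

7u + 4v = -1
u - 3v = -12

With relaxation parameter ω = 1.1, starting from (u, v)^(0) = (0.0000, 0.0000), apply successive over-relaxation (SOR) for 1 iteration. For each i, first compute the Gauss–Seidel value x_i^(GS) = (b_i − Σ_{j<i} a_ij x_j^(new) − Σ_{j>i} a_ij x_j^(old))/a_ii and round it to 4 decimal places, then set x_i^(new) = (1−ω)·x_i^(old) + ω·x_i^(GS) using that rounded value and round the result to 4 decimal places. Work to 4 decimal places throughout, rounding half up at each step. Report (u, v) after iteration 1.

(-0.1572, 4.3424)

Iteration 1:
  u: GS value = (-1 - (4)·0.0000) / (7) = -0.1429;  u ← (1−ω)·0.0000 + ω·-0.1429 = -0.1572
  v: GS value = (-12 - (1)·-0.1572) / (-3) = 3.9476;  v ← (1−ω)·0.0000 + ω·3.9476 = 4.3424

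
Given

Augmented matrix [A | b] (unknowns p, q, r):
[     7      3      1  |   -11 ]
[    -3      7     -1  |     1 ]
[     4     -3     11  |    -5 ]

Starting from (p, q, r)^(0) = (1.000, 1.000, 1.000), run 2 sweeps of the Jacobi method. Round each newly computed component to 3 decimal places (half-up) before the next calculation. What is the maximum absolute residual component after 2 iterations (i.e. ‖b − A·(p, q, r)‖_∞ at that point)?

6.068

Iteration 1:
  p = (-11 - (3)·1.000 - (1)·1.000) / (7) = -2.143
  q = (1 - (-3)·1.000 - (-1)·1.000) / (7) = 0.714
  r = (-5 - (4)·1.000 - (-3)·1.000) / (11) = -0.545
Iteration 2:
  p = (-11 - (3)·0.714 - (1)·-0.545) / (7) = -1.800
  q = (1 - (-3)·-2.143 - (-1)·-0.545) / (7) = -0.853
  r = (-5 - (4)·-2.143 - (-3)·0.714) / (11) = 0.519
Residual b − A·x = (3.640, 2.090, -6.068); ∞-norm = 6.068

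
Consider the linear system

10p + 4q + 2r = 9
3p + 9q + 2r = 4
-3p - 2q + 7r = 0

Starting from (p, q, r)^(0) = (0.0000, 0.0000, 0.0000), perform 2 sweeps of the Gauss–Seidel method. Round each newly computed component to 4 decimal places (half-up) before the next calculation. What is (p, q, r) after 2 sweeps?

Iteration 1:
  p = (9 - (4)·0.0000 - (2)·0.0000) / (10) = 0.9000
  q = (4 - (3)·0.9000 - (2)·0.0000) / (9) = 0.1444
  r = (0 - (-3)·0.9000 - (-2)·0.1444) / (7) = 0.4270
Iteration 2:
  p = (9 - (4)·0.1444 - (2)·0.4270) / (10) = 0.7568
  q = (4 - (3)·0.7568 - (2)·0.4270) / (9) = 0.0973
  r = (0 - (-3)·0.7568 - (-2)·0.0973) / (7) = 0.3521

(0.7568, 0.0973, 0.3521)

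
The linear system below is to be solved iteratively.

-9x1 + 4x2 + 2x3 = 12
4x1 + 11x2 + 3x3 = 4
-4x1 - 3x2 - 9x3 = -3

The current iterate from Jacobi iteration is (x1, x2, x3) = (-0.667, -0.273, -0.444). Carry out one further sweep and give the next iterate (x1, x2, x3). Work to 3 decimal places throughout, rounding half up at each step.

(-1.553, 0.727, 0.721)

One sweep:
  x1 = (12 - (4)·-0.273 - (2)·-0.444) / (-9) = -1.553
  x2 = (4 - (4)·-0.667 - (3)·-0.444) / (11) = 0.727
  x3 = (-3 - (-4)·-0.667 - (-3)·-0.273) / (-9) = 0.721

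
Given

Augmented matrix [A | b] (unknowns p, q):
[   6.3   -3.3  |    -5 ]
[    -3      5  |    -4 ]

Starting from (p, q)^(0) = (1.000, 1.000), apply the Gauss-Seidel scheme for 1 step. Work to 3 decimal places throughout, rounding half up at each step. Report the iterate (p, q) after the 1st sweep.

(-0.270, -0.962)

Iteration 1:
  p = (-5 - (-3.3)·1.000) / (6.3) = -0.270
  q = (-4 - (-3)·-0.270) / (5) = -0.962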